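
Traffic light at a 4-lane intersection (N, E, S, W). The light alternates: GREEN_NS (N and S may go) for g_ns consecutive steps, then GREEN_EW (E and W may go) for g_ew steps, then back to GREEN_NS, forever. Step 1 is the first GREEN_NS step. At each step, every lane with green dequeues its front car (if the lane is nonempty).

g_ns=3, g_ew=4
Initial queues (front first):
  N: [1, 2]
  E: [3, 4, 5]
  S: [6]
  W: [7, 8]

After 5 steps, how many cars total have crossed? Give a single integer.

Answer: 7

Derivation:
Step 1 [NS]: N:car1-GO,E:wait,S:car6-GO,W:wait | queues: N=1 E=3 S=0 W=2
Step 2 [NS]: N:car2-GO,E:wait,S:empty,W:wait | queues: N=0 E=3 S=0 W=2
Step 3 [NS]: N:empty,E:wait,S:empty,W:wait | queues: N=0 E=3 S=0 W=2
Step 4 [EW]: N:wait,E:car3-GO,S:wait,W:car7-GO | queues: N=0 E=2 S=0 W=1
Step 5 [EW]: N:wait,E:car4-GO,S:wait,W:car8-GO | queues: N=0 E=1 S=0 W=0
Cars crossed by step 5: 7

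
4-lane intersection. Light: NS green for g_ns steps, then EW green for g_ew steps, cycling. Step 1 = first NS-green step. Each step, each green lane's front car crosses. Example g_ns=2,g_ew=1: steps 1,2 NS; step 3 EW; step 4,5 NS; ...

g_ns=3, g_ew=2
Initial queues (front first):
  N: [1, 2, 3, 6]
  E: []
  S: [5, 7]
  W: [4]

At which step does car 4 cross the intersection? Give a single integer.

Step 1 [NS]: N:car1-GO,E:wait,S:car5-GO,W:wait | queues: N=3 E=0 S=1 W=1
Step 2 [NS]: N:car2-GO,E:wait,S:car7-GO,W:wait | queues: N=2 E=0 S=0 W=1
Step 3 [NS]: N:car3-GO,E:wait,S:empty,W:wait | queues: N=1 E=0 S=0 W=1
Step 4 [EW]: N:wait,E:empty,S:wait,W:car4-GO | queues: N=1 E=0 S=0 W=0
Step 5 [EW]: N:wait,E:empty,S:wait,W:empty | queues: N=1 E=0 S=0 W=0
Step 6 [NS]: N:car6-GO,E:wait,S:empty,W:wait | queues: N=0 E=0 S=0 W=0
Car 4 crosses at step 4

4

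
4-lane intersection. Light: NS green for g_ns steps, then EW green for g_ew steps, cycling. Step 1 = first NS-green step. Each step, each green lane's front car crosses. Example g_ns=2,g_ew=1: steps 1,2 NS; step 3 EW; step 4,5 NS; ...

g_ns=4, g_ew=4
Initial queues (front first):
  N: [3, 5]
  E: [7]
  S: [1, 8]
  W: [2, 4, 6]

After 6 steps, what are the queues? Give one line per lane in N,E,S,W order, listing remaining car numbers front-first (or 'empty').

Step 1 [NS]: N:car3-GO,E:wait,S:car1-GO,W:wait | queues: N=1 E=1 S=1 W=3
Step 2 [NS]: N:car5-GO,E:wait,S:car8-GO,W:wait | queues: N=0 E=1 S=0 W=3
Step 3 [NS]: N:empty,E:wait,S:empty,W:wait | queues: N=0 E=1 S=0 W=3
Step 4 [NS]: N:empty,E:wait,S:empty,W:wait | queues: N=0 E=1 S=0 W=3
Step 5 [EW]: N:wait,E:car7-GO,S:wait,W:car2-GO | queues: N=0 E=0 S=0 W=2
Step 6 [EW]: N:wait,E:empty,S:wait,W:car4-GO | queues: N=0 E=0 S=0 W=1

N: empty
E: empty
S: empty
W: 6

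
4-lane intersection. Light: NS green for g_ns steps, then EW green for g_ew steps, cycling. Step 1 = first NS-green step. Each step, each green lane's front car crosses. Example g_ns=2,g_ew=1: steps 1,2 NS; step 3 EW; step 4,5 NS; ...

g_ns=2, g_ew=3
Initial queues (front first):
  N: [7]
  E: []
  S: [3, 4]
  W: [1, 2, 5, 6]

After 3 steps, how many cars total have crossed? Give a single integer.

Step 1 [NS]: N:car7-GO,E:wait,S:car3-GO,W:wait | queues: N=0 E=0 S=1 W=4
Step 2 [NS]: N:empty,E:wait,S:car4-GO,W:wait | queues: N=0 E=0 S=0 W=4
Step 3 [EW]: N:wait,E:empty,S:wait,W:car1-GO | queues: N=0 E=0 S=0 W=3
Cars crossed by step 3: 4

Answer: 4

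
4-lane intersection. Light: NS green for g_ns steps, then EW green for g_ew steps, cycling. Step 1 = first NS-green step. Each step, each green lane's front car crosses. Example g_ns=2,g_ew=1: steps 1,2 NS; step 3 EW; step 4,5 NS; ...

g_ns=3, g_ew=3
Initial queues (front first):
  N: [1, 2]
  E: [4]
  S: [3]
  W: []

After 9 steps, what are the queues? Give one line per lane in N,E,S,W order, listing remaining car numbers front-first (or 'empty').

Step 1 [NS]: N:car1-GO,E:wait,S:car3-GO,W:wait | queues: N=1 E=1 S=0 W=0
Step 2 [NS]: N:car2-GO,E:wait,S:empty,W:wait | queues: N=0 E=1 S=0 W=0
Step 3 [NS]: N:empty,E:wait,S:empty,W:wait | queues: N=0 E=1 S=0 W=0
Step 4 [EW]: N:wait,E:car4-GO,S:wait,W:empty | queues: N=0 E=0 S=0 W=0

N: empty
E: empty
S: empty
W: empty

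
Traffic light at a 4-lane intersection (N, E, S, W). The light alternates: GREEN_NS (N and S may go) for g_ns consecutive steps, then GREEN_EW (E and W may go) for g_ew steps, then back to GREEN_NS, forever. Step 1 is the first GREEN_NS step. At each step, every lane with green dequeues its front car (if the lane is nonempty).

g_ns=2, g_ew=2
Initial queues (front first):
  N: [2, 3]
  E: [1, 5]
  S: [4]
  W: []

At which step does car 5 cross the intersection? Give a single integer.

Step 1 [NS]: N:car2-GO,E:wait,S:car4-GO,W:wait | queues: N=1 E=2 S=0 W=0
Step 2 [NS]: N:car3-GO,E:wait,S:empty,W:wait | queues: N=0 E=2 S=0 W=0
Step 3 [EW]: N:wait,E:car1-GO,S:wait,W:empty | queues: N=0 E=1 S=0 W=0
Step 4 [EW]: N:wait,E:car5-GO,S:wait,W:empty | queues: N=0 E=0 S=0 W=0
Car 5 crosses at step 4

4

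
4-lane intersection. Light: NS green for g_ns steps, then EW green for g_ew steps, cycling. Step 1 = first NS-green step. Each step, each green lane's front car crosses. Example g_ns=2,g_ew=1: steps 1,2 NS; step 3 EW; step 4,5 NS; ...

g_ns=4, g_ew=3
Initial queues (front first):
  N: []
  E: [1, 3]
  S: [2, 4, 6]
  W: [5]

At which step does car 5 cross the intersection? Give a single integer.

Step 1 [NS]: N:empty,E:wait,S:car2-GO,W:wait | queues: N=0 E=2 S=2 W=1
Step 2 [NS]: N:empty,E:wait,S:car4-GO,W:wait | queues: N=0 E=2 S=1 W=1
Step 3 [NS]: N:empty,E:wait,S:car6-GO,W:wait | queues: N=0 E=2 S=0 W=1
Step 4 [NS]: N:empty,E:wait,S:empty,W:wait | queues: N=0 E=2 S=0 W=1
Step 5 [EW]: N:wait,E:car1-GO,S:wait,W:car5-GO | queues: N=0 E=1 S=0 W=0
Step 6 [EW]: N:wait,E:car3-GO,S:wait,W:empty | queues: N=0 E=0 S=0 W=0
Car 5 crosses at step 5

5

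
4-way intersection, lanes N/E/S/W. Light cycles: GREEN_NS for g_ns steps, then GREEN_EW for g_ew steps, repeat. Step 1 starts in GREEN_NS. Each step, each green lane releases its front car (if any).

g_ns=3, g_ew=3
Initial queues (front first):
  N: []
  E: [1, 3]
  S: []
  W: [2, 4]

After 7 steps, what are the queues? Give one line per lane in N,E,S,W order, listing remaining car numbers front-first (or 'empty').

Step 1 [NS]: N:empty,E:wait,S:empty,W:wait | queues: N=0 E=2 S=0 W=2
Step 2 [NS]: N:empty,E:wait,S:empty,W:wait | queues: N=0 E=2 S=0 W=2
Step 3 [NS]: N:empty,E:wait,S:empty,W:wait | queues: N=0 E=2 S=0 W=2
Step 4 [EW]: N:wait,E:car1-GO,S:wait,W:car2-GO | queues: N=0 E=1 S=0 W=1
Step 5 [EW]: N:wait,E:car3-GO,S:wait,W:car4-GO | queues: N=0 E=0 S=0 W=0

N: empty
E: empty
S: empty
W: empty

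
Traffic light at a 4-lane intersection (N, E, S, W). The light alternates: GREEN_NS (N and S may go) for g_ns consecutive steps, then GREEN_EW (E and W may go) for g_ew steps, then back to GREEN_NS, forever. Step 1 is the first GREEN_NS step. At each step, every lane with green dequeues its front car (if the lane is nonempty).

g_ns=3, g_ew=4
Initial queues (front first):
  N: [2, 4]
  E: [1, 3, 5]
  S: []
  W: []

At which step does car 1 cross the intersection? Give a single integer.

Step 1 [NS]: N:car2-GO,E:wait,S:empty,W:wait | queues: N=1 E=3 S=0 W=0
Step 2 [NS]: N:car4-GO,E:wait,S:empty,W:wait | queues: N=0 E=3 S=0 W=0
Step 3 [NS]: N:empty,E:wait,S:empty,W:wait | queues: N=0 E=3 S=0 W=0
Step 4 [EW]: N:wait,E:car1-GO,S:wait,W:empty | queues: N=0 E=2 S=0 W=0
Step 5 [EW]: N:wait,E:car3-GO,S:wait,W:empty | queues: N=0 E=1 S=0 W=0
Step 6 [EW]: N:wait,E:car5-GO,S:wait,W:empty | queues: N=0 E=0 S=0 W=0
Car 1 crosses at step 4

4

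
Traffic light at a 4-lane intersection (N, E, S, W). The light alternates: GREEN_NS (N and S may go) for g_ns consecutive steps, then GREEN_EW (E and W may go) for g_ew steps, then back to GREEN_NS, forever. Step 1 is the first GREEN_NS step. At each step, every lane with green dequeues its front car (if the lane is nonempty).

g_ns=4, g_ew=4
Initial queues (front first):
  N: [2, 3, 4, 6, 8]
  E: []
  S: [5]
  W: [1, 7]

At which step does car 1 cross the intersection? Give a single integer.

Step 1 [NS]: N:car2-GO,E:wait,S:car5-GO,W:wait | queues: N=4 E=0 S=0 W=2
Step 2 [NS]: N:car3-GO,E:wait,S:empty,W:wait | queues: N=3 E=0 S=0 W=2
Step 3 [NS]: N:car4-GO,E:wait,S:empty,W:wait | queues: N=2 E=0 S=0 W=2
Step 4 [NS]: N:car6-GO,E:wait,S:empty,W:wait | queues: N=1 E=0 S=0 W=2
Step 5 [EW]: N:wait,E:empty,S:wait,W:car1-GO | queues: N=1 E=0 S=0 W=1
Step 6 [EW]: N:wait,E:empty,S:wait,W:car7-GO | queues: N=1 E=0 S=0 W=0
Step 7 [EW]: N:wait,E:empty,S:wait,W:empty | queues: N=1 E=0 S=0 W=0
Step 8 [EW]: N:wait,E:empty,S:wait,W:empty | queues: N=1 E=0 S=0 W=0
Step 9 [NS]: N:car8-GO,E:wait,S:empty,W:wait | queues: N=0 E=0 S=0 W=0
Car 1 crosses at step 5

5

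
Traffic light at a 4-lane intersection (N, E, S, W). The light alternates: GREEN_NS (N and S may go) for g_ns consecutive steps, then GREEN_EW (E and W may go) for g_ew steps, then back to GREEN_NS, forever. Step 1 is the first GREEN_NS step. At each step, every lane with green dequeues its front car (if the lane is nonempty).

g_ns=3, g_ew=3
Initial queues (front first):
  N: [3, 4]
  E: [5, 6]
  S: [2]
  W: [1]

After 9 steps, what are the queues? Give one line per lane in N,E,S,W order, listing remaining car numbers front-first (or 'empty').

Step 1 [NS]: N:car3-GO,E:wait,S:car2-GO,W:wait | queues: N=1 E=2 S=0 W=1
Step 2 [NS]: N:car4-GO,E:wait,S:empty,W:wait | queues: N=0 E=2 S=0 W=1
Step 3 [NS]: N:empty,E:wait,S:empty,W:wait | queues: N=0 E=2 S=0 W=1
Step 4 [EW]: N:wait,E:car5-GO,S:wait,W:car1-GO | queues: N=0 E=1 S=0 W=0
Step 5 [EW]: N:wait,E:car6-GO,S:wait,W:empty | queues: N=0 E=0 S=0 W=0

N: empty
E: empty
S: empty
W: empty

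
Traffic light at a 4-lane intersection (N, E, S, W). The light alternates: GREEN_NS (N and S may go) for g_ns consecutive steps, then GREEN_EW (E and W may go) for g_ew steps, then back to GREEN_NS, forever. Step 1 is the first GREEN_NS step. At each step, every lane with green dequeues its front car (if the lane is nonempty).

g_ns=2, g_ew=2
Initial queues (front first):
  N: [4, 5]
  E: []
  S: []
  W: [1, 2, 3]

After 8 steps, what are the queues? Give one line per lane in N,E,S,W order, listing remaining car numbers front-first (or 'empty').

Step 1 [NS]: N:car4-GO,E:wait,S:empty,W:wait | queues: N=1 E=0 S=0 W=3
Step 2 [NS]: N:car5-GO,E:wait,S:empty,W:wait | queues: N=0 E=0 S=0 W=3
Step 3 [EW]: N:wait,E:empty,S:wait,W:car1-GO | queues: N=0 E=0 S=0 W=2
Step 4 [EW]: N:wait,E:empty,S:wait,W:car2-GO | queues: N=0 E=0 S=0 W=1
Step 5 [NS]: N:empty,E:wait,S:empty,W:wait | queues: N=0 E=0 S=0 W=1
Step 6 [NS]: N:empty,E:wait,S:empty,W:wait | queues: N=0 E=0 S=0 W=1
Step 7 [EW]: N:wait,E:empty,S:wait,W:car3-GO | queues: N=0 E=0 S=0 W=0

N: empty
E: empty
S: empty
W: empty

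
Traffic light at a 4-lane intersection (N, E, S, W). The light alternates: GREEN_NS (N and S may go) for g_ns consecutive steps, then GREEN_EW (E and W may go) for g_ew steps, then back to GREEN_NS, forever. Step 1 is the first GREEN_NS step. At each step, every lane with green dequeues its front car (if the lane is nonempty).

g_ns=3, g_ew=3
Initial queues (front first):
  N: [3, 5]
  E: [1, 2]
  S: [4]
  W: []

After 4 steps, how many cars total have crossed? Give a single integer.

Answer: 4

Derivation:
Step 1 [NS]: N:car3-GO,E:wait,S:car4-GO,W:wait | queues: N=1 E=2 S=0 W=0
Step 2 [NS]: N:car5-GO,E:wait,S:empty,W:wait | queues: N=0 E=2 S=0 W=0
Step 3 [NS]: N:empty,E:wait,S:empty,W:wait | queues: N=0 E=2 S=0 W=0
Step 4 [EW]: N:wait,E:car1-GO,S:wait,W:empty | queues: N=0 E=1 S=0 W=0
Cars crossed by step 4: 4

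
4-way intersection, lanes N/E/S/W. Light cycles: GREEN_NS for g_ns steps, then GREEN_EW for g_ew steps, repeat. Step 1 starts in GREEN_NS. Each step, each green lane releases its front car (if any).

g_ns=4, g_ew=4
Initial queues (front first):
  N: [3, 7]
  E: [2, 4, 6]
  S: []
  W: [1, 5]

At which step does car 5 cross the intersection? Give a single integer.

Step 1 [NS]: N:car3-GO,E:wait,S:empty,W:wait | queues: N=1 E=3 S=0 W=2
Step 2 [NS]: N:car7-GO,E:wait,S:empty,W:wait | queues: N=0 E=3 S=0 W=2
Step 3 [NS]: N:empty,E:wait,S:empty,W:wait | queues: N=0 E=3 S=0 W=2
Step 4 [NS]: N:empty,E:wait,S:empty,W:wait | queues: N=0 E=3 S=0 W=2
Step 5 [EW]: N:wait,E:car2-GO,S:wait,W:car1-GO | queues: N=0 E=2 S=0 W=1
Step 6 [EW]: N:wait,E:car4-GO,S:wait,W:car5-GO | queues: N=0 E=1 S=0 W=0
Step 7 [EW]: N:wait,E:car6-GO,S:wait,W:empty | queues: N=0 E=0 S=0 W=0
Car 5 crosses at step 6

6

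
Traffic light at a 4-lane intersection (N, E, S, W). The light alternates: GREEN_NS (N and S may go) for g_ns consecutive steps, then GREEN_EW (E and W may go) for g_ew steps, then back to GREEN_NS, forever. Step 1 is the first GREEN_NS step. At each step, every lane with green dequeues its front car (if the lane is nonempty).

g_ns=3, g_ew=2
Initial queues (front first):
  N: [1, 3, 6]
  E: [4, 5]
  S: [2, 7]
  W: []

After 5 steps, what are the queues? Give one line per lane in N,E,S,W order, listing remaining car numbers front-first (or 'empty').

Step 1 [NS]: N:car1-GO,E:wait,S:car2-GO,W:wait | queues: N=2 E=2 S=1 W=0
Step 2 [NS]: N:car3-GO,E:wait,S:car7-GO,W:wait | queues: N=1 E=2 S=0 W=0
Step 3 [NS]: N:car6-GO,E:wait,S:empty,W:wait | queues: N=0 E=2 S=0 W=0
Step 4 [EW]: N:wait,E:car4-GO,S:wait,W:empty | queues: N=0 E=1 S=0 W=0
Step 5 [EW]: N:wait,E:car5-GO,S:wait,W:empty | queues: N=0 E=0 S=0 W=0

N: empty
E: empty
S: empty
W: empty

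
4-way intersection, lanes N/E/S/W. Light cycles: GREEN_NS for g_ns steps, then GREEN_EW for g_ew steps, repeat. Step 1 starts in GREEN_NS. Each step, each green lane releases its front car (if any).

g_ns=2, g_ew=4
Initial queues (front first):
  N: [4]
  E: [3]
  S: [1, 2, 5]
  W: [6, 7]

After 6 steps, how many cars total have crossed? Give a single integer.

Answer: 6

Derivation:
Step 1 [NS]: N:car4-GO,E:wait,S:car1-GO,W:wait | queues: N=0 E=1 S=2 W=2
Step 2 [NS]: N:empty,E:wait,S:car2-GO,W:wait | queues: N=0 E=1 S=1 W=2
Step 3 [EW]: N:wait,E:car3-GO,S:wait,W:car6-GO | queues: N=0 E=0 S=1 W=1
Step 4 [EW]: N:wait,E:empty,S:wait,W:car7-GO | queues: N=0 E=0 S=1 W=0
Step 5 [EW]: N:wait,E:empty,S:wait,W:empty | queues: N=0 E=0 S=1 W=0
Step 6 [EW]: N:wait,E:empty,S:wait,W:empty | queues: N=0 E=0 S=1 W=0
Cars crossed by step 6: 6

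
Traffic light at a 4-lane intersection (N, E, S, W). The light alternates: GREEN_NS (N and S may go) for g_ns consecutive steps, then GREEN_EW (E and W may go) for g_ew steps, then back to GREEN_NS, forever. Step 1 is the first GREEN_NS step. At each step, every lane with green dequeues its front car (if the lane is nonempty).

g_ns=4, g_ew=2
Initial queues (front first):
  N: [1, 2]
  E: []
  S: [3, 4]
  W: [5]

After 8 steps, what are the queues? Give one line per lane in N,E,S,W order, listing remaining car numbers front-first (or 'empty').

Step 1 [NS]: N:car1-GO,E:wait,S:car3-GO,W:wait | queues: N=1 E=0 S=1 W=1
Step 2 [NS]: N:car2-GO,E:wait,S:car4-GO,W:wait | queues: N=0 E=0 S=0 W=1
Step 3 [NS]: N:empty,E:wait,S:empty,W:wait | queues: N=0 E=0 S=0 W=1
Step 4 [NS]: N:empty,E:wait,S:empty,W:wait | queues: N=0 E=0 S=0 W=1
Step 5 [EW]: N:wait,E:empty,S:wait,W:car5-GO | queues: N=0 E=0 S=0 W=0

N: empty
E: empty
S: empty
W: empty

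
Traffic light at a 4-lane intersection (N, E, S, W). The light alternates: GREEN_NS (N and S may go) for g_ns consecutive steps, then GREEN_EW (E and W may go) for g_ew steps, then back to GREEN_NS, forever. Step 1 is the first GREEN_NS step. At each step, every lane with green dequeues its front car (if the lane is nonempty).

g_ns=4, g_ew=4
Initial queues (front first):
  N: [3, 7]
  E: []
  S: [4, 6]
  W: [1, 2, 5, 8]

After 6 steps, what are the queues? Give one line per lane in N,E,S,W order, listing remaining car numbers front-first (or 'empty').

Step 1 [NS]: N:car3-GO,E:wait,S:car4-GO,W:wait | queues: N=1 E=0 S=1 W=4
Step 2 [NS]: N:car7-GO,E:wait,S:car6-GO,W:wait | queues: N=0 E=0 S=0 W=4
Step 3 [NS]: N:empty,E:wait,S:empty,W:wait | queues: N=0 E=0 S=0 W=4
Step 4 [NS]: N:empty,E:wait,S:empty,W:wait | queues: N=0 E=0 S=0 W=4
Step 5 [EW]: N:wait,E:empty,S:wait,W:car1-GO | queues: N=0 E=0 S=0 W=3
Step 6 [EW]: N:wait,E:empty,S:wait,W:car2-GO | queues: N=0 E=0 S=0 W=2

N: empty
E: empty
S: empty
W: 5 8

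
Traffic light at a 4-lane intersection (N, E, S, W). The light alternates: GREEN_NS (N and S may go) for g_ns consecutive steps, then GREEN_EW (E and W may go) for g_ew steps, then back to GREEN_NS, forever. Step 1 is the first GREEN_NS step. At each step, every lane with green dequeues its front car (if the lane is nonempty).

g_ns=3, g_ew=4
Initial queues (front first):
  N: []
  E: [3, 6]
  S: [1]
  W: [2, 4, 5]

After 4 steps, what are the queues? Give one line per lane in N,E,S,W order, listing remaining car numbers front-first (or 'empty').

Step 1 [NS]: N:empty,E:wait,S:car1-GO,W:wait | queues: N=0 E=2 S=0 W=3
Step 2 [NS]: N:empty,E:wait,S:empty,W:wait | queues: N=0 E=2 S=0 W=3
Step 3 [NS]: N:empty,E:wait,S:empty,W:wait | queues: N=0 E=2 S=0 W=3
Step 4 [EW]: N:wait,E:car3-GO,S:wait,W:car2-GO | queues: N=0 E=1 S=0 W=2

N: empty
E: 6
S: empty
W: 4 5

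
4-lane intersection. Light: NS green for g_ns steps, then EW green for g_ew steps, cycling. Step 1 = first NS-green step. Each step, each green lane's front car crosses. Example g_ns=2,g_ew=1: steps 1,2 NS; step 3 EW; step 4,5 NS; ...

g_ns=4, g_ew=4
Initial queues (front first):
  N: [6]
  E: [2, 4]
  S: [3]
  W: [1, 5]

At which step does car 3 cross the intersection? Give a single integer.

Step 1 [NS]: N:car6-GO,E:wait,S:car3-GO,W:wait | queues: N=0 E=2 S=0 W=2
Step 2 [NS]: N:empty,E:wait,S:empty,W:wait | queues: N=0 E=2 S=0 W=2
Step 3 [NS]: N:empty,E:wait,S:empty,W:wait | queues: N=0 E=2 S=0 W=2
Step 4 [NS]: N:empty,E:wait,S:empty,W:wait | queues: N=0 E=2 S=0 W=2
Step 5 [EW]: N:wait,E:car2-GO,S:wait,W:car1-GO | queues: N=0 E=1 S=0 W=1
Step 6 [EW]: N:wait,E:car4-GO,S:wait,W:car5-GO | queues: N=0 E=0 S=0 W=0
Car 3 crosses at step 1

1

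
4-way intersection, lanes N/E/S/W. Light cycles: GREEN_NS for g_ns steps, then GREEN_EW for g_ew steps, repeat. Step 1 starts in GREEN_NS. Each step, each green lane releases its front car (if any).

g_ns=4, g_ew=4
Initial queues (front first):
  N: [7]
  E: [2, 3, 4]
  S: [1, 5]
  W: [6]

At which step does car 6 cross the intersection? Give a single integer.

Step 1 [NS]: N:car7-GO,E:wait,S:car1-GO,W:wait | queues: N=0 E=3 S=1 W=1
Step 2 [NS]: N:empty,E:wait,S:car5-GO,W:wait | queues: N=0 E=3 S=0 W=1
Step 3 [NS]: N:empty,E:wait,S:empty,W:wait | queues: N=0 E=3 S=0 W=1
Step 4 [NS]: N:empty,E:wait,S:empty,W:wait | queues: N=0 E=3 S=0 W=1
Step 5 [EW]: N:wait,E:car2-GO,S:wait,W:car6-GO | queues: N=0 E=2 S=0 W=0
Step 6 [EW]: N:wait,E:car3-GO,S:wait,W:empty | queues: N=0 E=1 S=0 W=0
Step 7 [EW]: N:wait,E:car4-GO,S:wait,W:empty | queues: N=0 E=0 S=0 W=0
Car 6 crosses at step 5

5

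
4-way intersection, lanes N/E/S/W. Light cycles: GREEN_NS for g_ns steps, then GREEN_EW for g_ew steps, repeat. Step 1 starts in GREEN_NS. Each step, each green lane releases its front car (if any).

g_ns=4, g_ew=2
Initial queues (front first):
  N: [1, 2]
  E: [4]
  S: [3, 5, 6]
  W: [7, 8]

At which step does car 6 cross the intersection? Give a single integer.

Step 1 [NS]: N:car1-GO,E:wait,S:car3-GO,W:wait | queues: N=1 E=1 S=2 W=2
Step 2 [NS]: N:car2-GO,E:wait,S:car5-GO,W:wait | queues: N=0 E=1 S=1 W=2
Step 3 [NS]: N:empty,E:wait,S:car6-GO,W:wait | queues: N=0 E=1 S=0 W=2
Step 4 [NS]: N:empty,E:wait,S:empty,W:wait | queues: N=0 E=1 S=0 W=2
Step 5 [EW]: N:wait,E:car4-GO,S:wait,W:car7-GO | queues: N=0 E=0 S=0 W=1
Step 6 [EW]: N:wait,E:empty,S:wait,W:car8-GO | queues: N=0 E=0 S=0 W=0
Car 6 crosses at step 3

3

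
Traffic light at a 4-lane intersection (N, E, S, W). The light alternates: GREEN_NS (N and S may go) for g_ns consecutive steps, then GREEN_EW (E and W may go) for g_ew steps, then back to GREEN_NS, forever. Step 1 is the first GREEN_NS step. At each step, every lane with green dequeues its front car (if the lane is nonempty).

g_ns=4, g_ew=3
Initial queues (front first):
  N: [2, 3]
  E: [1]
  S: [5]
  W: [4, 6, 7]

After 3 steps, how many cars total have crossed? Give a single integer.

Step 1 [NS]: N:car2-GO,E:wait,S:car5-GO,W:wait | queues: N=1 E=1 S=0 W=3
Step 2 [NS]: N:car3-GO,E:wait,S:empty,W:wait | queues: N=0 E=1 S=0 W=3
Step 3 [NS]: N:empty,E:wait,S:empty,W:wait | queues: N=0 E=1 S=0 W=3
Cars crossed by step 3: 3

Answer: 3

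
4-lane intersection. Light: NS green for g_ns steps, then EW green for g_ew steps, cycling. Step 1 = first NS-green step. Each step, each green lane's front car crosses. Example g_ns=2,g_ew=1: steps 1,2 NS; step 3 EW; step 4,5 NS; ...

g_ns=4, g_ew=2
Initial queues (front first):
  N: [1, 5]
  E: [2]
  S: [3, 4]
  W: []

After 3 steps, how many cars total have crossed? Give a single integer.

Answer: 4

Derivation:
Step 1 [NS]: N:car1-GO,E:wait,S:car3-GO,W:wait | queues: N=1 E=1 S=1 W=0
Step 2 [NS]: N:car5-GO,E:wait,S:car4-GO,W:wait | queues: N=0 E=1 S=0 W=0
Step 3 [NS]: N:empty,E:wait,S:empty,W:wait | queues: N=0 E=1 S=0 W=0
Cars crossed by step 3: 4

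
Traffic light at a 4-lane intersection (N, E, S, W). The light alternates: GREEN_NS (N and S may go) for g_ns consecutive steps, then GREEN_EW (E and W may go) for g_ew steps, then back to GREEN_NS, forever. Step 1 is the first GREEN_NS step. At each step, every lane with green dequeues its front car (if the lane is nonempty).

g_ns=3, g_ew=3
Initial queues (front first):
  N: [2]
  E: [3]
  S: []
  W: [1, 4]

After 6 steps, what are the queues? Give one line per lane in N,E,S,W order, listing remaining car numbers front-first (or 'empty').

Step 1 [NS]: N:car2-GO,E:wait,S:empty,W:wait | queues: N=0 E=1 S=0 W=2
Step 2 [NS]: N:empty,E:wait,S:empty,W:wait | queues: N=0 E=1 S=0 W=2
Step 3 [NS]: N:empty,E:wait,S:empty,W:wait | queues: N=0 E=1 S=0 W=2
Step 4 [EW]: N:wait,E:car3-GO,S:wait,W:car1-GO | queues: N=0 E=0 S=0 W=1
Step 5 [EW]: N:wait,E:empty,S:wait,W:car4-GO | queues: N=0 E=0 S=0 W=0

N: empty
E: empty
S: empty
W: empty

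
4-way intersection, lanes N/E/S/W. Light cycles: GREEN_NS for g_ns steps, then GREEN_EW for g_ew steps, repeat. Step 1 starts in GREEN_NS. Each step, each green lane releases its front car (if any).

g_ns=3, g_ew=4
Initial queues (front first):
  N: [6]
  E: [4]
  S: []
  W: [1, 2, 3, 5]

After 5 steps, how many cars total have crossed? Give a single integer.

Step 1 [NS]: N:car6-GO,E:wait,S:empty,W:wait | queues: N=0 E=1 S=0 W=4
Step 2 [NS]: N:empty,E:wait,S:empty,W:wait | queues: N=0 E=1 S=0 W=4
Step 3 [NS]: N:empty,E:wait,S:empty,W:wait | queues: N=0 E=1 S=0 W=4
Step 4 [EW]: N:wait,E:car4-GO,S:wait,W:car1-GO | queues: N=0 E=0 S=0 W=3
Step 5 [EW]: N:wait,E:empty,S:wait,W:car2-GO | queues: N=0 E=0 S=0 W=2
Cars crossed by step 5: 4

Answer: 4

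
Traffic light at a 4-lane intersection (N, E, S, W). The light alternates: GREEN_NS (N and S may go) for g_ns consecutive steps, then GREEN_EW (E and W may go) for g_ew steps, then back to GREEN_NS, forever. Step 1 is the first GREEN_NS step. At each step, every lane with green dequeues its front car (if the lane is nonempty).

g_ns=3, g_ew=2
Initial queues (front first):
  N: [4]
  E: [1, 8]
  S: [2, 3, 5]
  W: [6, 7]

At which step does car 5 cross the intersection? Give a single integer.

Step 1 [NS]: N:car4-GO,E:wait,S:car2-GO,W:wait | queues: N=0 E=2 S=2 W=2
Step 2 [NS]: N:empty,E:wait,S:car3-GO,W:wait | queues: N=0 E=2 S=1 W=2
Step 3 [NS]: N:empty,E:wait,S:car5-GO,W:wait | queues: N=0 E=2 S=0 W=2
Step 4 [EW]: N:wait,E:car1-GO,S:wait,W:car6-GO | queues: N=0 E=1 S=0 W=1
Step 5 [EW]: N:wait,E:car8-GO,S:wait,W:car7-GO | queues: N=0 E=0 S=0 W=0
Car 5 crosses at step 3

3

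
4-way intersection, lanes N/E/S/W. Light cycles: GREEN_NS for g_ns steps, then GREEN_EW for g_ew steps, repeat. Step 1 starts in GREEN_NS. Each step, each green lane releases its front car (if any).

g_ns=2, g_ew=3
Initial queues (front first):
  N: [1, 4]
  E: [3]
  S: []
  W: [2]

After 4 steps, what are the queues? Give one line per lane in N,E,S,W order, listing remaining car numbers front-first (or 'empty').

Step 1 [NS]: N:car1-GO,E:wait,S:empty,W:wait | queues: N=1 E=1 S=0 W=1
Step 2 [NS]: N:car4-GO,E:wait,S:empty,W:wait | queues: N=0 E=1 S=0 W=1
Step 3 [EW]: N:wait,E:car3-GO,S:wait,W:car2-GO | queues: N=0 E=0 S=0 W=0

N: empty
E: empty
S: empty
W: empty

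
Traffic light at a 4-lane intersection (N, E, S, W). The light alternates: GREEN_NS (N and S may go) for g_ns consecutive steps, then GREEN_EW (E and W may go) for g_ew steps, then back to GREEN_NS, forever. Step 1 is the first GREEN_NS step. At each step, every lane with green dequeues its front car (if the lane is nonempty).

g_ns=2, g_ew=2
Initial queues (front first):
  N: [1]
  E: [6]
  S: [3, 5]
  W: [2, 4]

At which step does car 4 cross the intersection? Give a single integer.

Step 1 [NS]: N:car1-GO,E:wait,S:car3-GO,W:wait | queues: N=0 E=1 S=1 W=2
Step 2 [NS]: N:empty,E:wait,S:car5-GO,W:wait | queues: N=0 E=1 S=0 W=2
Step 3 [EW]: N:wait,E:car6-GO,S:wait,W:car2-GO | queues: N=0 E=0 S=0 W=1
Step 4 [EW]: N:wait,E:empty,S:wait,W:car4-GO | queues: N=0 E=0 S=0 W=0
Car 4 crosses at step 4

4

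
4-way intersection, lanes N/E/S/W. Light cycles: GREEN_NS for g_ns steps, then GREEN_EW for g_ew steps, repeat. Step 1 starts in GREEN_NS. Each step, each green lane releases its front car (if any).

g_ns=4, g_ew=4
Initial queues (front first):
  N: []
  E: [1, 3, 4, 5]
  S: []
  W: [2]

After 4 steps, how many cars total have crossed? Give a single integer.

Answer: 0

Derivation:
Step 1 [NS]: N:empty,E:wait,S:empty,W:wait | queues: N=0 E=4 S=0 W=1
Step 2 [NS]: N:empty,E:wait,S:empty,W:wait | queues: N=0 E=4 S=0 W=1
Step 3 [NS]: N:empty,E:wait,S:empty,W:wait | queues: N=0 E=4 S=0 W=1
Step 4 [NS]: N:empty,E:wait,S:empty,W:wait | queues: N=0 E=4 S=0 W=1
Cars crossed by step 4: 0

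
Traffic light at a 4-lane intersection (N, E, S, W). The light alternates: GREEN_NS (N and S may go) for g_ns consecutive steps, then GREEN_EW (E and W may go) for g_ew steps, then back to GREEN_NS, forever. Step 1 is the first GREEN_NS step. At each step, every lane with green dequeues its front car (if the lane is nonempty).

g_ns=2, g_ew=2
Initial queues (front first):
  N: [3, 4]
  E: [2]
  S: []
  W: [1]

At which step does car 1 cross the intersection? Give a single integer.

Step 1 [NS]: N:car3-GO,E:wait,S:empty,W:wait | queues: N=1 E=1 S=0 W=1
Step 2 [NS]: N:car4-GO,E:wait,S:empty,W:wait | queues: N=0 E=1 S=0 W=1
Step 3 [EW]: N:wait,E:car2-GO,S:wait,W:car1-GO | queues: N=0 E=0 S=0 W=0
Car 1 crosses at step 3

3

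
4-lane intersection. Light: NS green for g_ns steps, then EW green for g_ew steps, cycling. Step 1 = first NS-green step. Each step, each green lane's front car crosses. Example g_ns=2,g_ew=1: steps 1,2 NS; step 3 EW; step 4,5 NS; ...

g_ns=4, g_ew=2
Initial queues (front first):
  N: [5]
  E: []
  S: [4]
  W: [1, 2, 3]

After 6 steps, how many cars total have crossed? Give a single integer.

Answer: 4

Derivation:
Step 1 [NS]: N:car5-GO,E:wait,S:car4-GO,W:wait | queues: N=0 E=0 S=0 W=3
Step 2 [NS]: N:empty,E:wait,S:empty,W:wait | queues: N=0 E=0 S=0 W=3
Step 3 [NS]: N:empty,E:wait,S:empty,W:wait | queues: N=0 E=0 S=0 W=3
Step 4 [NS]: N:empty,E:wait,S:empty,W:wait | queues: N=0 E=0 S=0 W=3
Step 5 [EW]: N:wait,E:empty,S:wait,W:car1-GO | queues: N=0 E=0 S=0 W=2
Step 6 [EW]: N:wait,E:empty,S:wait,W:car2-GO | queues: N=0 E=0 S=0 W=1
Cars crossed by step 6: 4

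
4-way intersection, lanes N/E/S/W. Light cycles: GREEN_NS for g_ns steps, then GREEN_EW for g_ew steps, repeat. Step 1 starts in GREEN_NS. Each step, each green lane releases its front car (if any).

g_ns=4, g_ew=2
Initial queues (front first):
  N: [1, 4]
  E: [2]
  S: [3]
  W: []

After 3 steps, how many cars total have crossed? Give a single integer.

Step 1 [NS]: N:car1-GO,E:wait,S:car3-GO,W:wait | queues: N=1 E=1 S=0 W=0
Step 2 [NS]: N:car4-GO,E:wait,S:empty,W:wait | queues: N=0 E=1 S=0 W=0
Step 3 [NS]: N:empty,E:wait,S:empty,W:wait | queues: N=0 E=1 S=0 W=0
Cars crossed by step 3: 3

Answer: 3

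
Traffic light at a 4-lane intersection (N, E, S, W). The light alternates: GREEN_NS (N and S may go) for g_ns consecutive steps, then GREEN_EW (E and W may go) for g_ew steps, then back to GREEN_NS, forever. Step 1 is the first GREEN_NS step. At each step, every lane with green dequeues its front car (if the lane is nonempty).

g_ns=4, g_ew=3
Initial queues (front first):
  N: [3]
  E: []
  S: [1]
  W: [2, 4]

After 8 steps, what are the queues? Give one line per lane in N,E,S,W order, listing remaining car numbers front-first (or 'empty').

Step 1 [NS]: N:car3-GO,E:wait,S:car1-GO,W:wait | queues: N=0 E=0 S=0 W=2
Step 2 [NS]: N:empty,E:wait,S:empty,W:wait | queues: N=0 E=0 S=0 W=2
Step 3 [NS]: N:empty,E:wait,S:empty,W:wait | queues: N=0 E=0 S=0 W=2
Step 4 [NS]: N:empty,E:wait,S:empty,W:wait | queues: N=0 E=0 S=0 W=2
Step 5 [EW]: N:wait,E:empty,S:wait,W:car2-GO | queues: N=0 E=0 S=0 W=1
Step 6 [EW]: N:wait,E:empty,S:wait,W:car4-GO | queues: N=0 E=0 S=0 W=0

N: empty
E: empty
S: empty
W: empty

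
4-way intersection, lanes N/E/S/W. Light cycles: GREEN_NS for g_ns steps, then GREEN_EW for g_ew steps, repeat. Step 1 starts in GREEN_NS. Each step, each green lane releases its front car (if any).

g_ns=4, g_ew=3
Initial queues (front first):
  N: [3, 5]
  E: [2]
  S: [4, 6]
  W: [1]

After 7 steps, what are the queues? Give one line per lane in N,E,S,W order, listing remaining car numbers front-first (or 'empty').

Step 1 [NS]: N:car3-GO,E:wait,S:car4-GO,W:wait | queues: N=1 E=1 S=1 W=1
Step 2 [NS]: N:car5-GO,E:wait,S:car6-GO,W:wait | queues: N=0 E=1 S=0 W=1
Step 3 [NS]: N:empty,E:wait,S:empty,W:wait | queues: N=0 E=1 S=0 W=1
Step 4 [NS]: N:empty,E:wait,S:empty,W:wait | queues: N=0 E=1 S=0 W=1
Step 5 [EW]: N:wait,E:car2-GO,S:wait,W:car1-GO | queues: N=0 E=0 S=0 W=0

N: empty
E: empty
S: empty
W: empty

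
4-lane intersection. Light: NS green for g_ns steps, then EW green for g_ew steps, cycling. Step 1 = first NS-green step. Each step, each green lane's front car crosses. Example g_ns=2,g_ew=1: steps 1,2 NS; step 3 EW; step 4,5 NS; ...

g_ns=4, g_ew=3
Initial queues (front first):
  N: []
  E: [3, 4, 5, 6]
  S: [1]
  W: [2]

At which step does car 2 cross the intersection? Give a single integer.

Step 1 [NS]: N:empty,E:wait,S:car1-GO,W:wait | queues: N=0 E=4 S=0 W=1
Step 2 [NS]: N:empty,E:wait,S:empty,W:wait | queues: N=0 E=4 S=0 W=1
Step 3 [NS]: N:empty,E:wait,S:empty,W:wait | queues: N=0 E=4 S=0 W=1
Step 4 [NS]: N:empty,E:wait,S:empty,W:wait | queues: N=0 E=4 S=0 W=1
Step 5 [EW]: N:wait,E:car3-GO,S:wait,W:car2-GO | queues: N=0 E=3 S=0 W=0
Step 6 [EW]: N:wait,E:car4-GO,S:wait,W:empty | queues: N=0 E=2 S=0 W=0
Step 7 [EW]: N:wait,E:car5-GO,S:wait,W:empty | queues: N=0 E=1 S=0 W=0
Step 8 [NS]: N:empty,E:wait,S:empty,W:wait | queues: N=0 E=1 S=0 W=0
Step 9 [NS]: N:empty,E:wait,S:empty,W:wait | queues: N=0 E=1 S=0 W=0
Step 10 [NS]: N:empty,E:wait,S:empty,W:wait | queues: N=0 E=1 S=0 W=0
Step 11 [NS]: N:empty,E:wait,S:empty,W:wait | queues: N=0 E=1 S=0 W=0
Step 12 [EW]: N:wait,E:car6-GO,S:wait,W:empty | queues: N=0 E=0 S=0 W=0
Car 2 crosses at step 5

5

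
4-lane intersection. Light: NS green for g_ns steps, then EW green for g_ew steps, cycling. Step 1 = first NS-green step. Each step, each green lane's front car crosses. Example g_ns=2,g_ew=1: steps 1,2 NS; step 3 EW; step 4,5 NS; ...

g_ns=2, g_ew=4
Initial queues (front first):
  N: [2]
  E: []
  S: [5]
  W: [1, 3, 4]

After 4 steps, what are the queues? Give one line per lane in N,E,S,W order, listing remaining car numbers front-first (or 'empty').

Step 1 [NS]: N:car2-GO,E:wait,S:car5-GO,W:wait | queues: N=0 E=0 S=0 W=3
Step 2 [NS]: N:empty,E:wait,S:empty,W:wait | queues: N=0 E=0 S=0 W=3
Step 3 [EW]: N:wait,E:empty,S:wait,W:car1-GO | queues: N=0 E=0 S=0 W=2
Step 4 [EW]: N:wait,E:empty,S:wait,W:car3-GO | queues: N=0 E=0 S=0 W=1

N: empty
E: empty
S: empty
W: 4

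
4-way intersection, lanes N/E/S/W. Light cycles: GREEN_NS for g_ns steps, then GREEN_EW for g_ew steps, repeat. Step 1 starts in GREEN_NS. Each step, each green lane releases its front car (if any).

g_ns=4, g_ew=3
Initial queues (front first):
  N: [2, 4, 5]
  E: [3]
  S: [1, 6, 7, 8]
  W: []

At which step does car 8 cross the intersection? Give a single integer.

Step 1 [NS]: N:car2-GO,E:wait,S:car1-GO,W:wait | queues: N=2 E=1 S=3 W=0
Step 2 [NS]: N:car4-GO,E:wait,S:car6-GO,W:wait | queues: N=1 E=1 S=2 W=0
Step 3 [NS]: N:car5-GO,E:wait,S:car7-GO,W:wait | queues: N=0 E=1 S=1 W=0
Step 4 [NS]: N:empty,E:wait,S:car8-GO,W:wait | queues: N=0 E=1 S=0 W=0
Step 5 [EW]: N:wait,E:car3-GO,S:wait,W:empty | queues: N=0 E=0 S=0 W=0
Car 8 crosses at step 4

4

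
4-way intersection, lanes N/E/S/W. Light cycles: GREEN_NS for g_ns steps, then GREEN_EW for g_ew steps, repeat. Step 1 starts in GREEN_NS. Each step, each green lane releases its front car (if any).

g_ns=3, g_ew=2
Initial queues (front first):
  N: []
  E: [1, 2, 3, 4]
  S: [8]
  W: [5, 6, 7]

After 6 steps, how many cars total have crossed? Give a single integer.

Answer: 5

Derivation:
Step 1 [NS]: N:empty,E:wait,S:car8-GO,W:wait | queues: N=0 E=4 S=0 W=3
Step 2 [NS]: N:empty,E:wait,S:empty,W:wait | queues: N=0 E=4 S=0 W=3
Step 3 [NS]: N:empty,E:wait,S:empty,W:wait | queues: N=0 E=4 S=0 W=3
Step 4 [EW]: N:wait,E:car1-GO,S:wait,W:car5-GO | queues: N=0 E=3 S=0 W=2
Step 5 [EW]: N:wait,E:car2-GO,S:wait,W:car6-GO | queues: N=0 E=2 S=0 W=1
Step 6 [NS]: N:empty,E:wait,S:empty,W:wait | queues: N=0 E=2 S=0 W=1
Cars crossed by step 6: 5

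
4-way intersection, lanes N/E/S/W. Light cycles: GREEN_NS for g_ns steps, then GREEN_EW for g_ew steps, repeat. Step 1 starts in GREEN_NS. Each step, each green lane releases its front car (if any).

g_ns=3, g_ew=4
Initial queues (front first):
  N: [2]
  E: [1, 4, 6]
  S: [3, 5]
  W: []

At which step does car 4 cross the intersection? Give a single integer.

Step 1 [NS]: N:car2-GO,E:wait,S:car3-GO,W:wait | queues: N=0 E=3 S=1 W=0
Step 2 [NS]: N:empty,E:wait,S:car5-GO,W:wait | queues: N=0 E=3 S=0 W=0
Step 3 [NS]: N:empty,E:wait,S:empty,W:wait | queues: N=0 E=3 S=0 W=0
Step 4 [EW]: N:wait,E:car1-GO,S:wait,W:empty | queues: N=0 E=2 S=0 W=0
Step 5 [EW]: N:wait,E:car4-GO,S:wait,W:empty | queues: N=0 E=1 S=0 W=0
Step 6 [EW]: N:wait,E:car6-GO,S:wait,W:empty | queues: N=0 E=0 S=0 W=0
Car 4 crosses at step 5

5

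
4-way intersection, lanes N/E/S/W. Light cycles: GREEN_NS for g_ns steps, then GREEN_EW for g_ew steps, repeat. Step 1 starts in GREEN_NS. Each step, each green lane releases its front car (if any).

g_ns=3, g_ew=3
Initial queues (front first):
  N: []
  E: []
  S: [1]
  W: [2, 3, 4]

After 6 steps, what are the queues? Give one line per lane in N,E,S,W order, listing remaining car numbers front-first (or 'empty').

Step 1 [NS]: N:empty,E:wait,S:car1-GO,W:wait | queues: N=0 E=0 S=0 W=3
Step 2 [NS]: N:empty,E:wait,S:empty,W:wait | queues: N=0 E=0 S=0 W=3
Step 3 [NS]: N:empty,E:wait,S:empty,W:wait | queues: N=0 E=0 S=0 W=3
Step 4 [EW]: N:wait,E:empty,S:wait,W:car2-GO | queues: N=0 E=0 S=0 W=2
Step 5 [EW]: N:wait,E:empty,S:wait,W:car3-GO | queues: N=0 E=0 S=0 W=1
Step 6 [EW]: N:wait,E:empty,S:wait,W:car4-GO | queues: N=0 E=0 S=0 W=0

N: empty
E: empty
S: empty
W: empty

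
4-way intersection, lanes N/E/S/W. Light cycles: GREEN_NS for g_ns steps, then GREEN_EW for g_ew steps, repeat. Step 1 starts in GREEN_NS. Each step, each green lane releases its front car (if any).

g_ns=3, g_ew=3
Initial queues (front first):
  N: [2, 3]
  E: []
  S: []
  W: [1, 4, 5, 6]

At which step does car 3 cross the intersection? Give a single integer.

Step 1 [NS]: N:car2-GO,E:wait,S:empty,W:wait | queues: N=1 E=0 S=0 W=4
Step 2 [NS]: N:car3-GO,E:wait,S:empty,W:wait | queues: N=0 E=0 S=0 W=4
Step 3 [NS]: N:empty,E:wait,S:empty,W:wait | queues: N=0 E=0 S=0 W=4
Step 4 [EW]: N:wait,E:empty,S:wait,W:car1-GO | queues: N=0 E=0 S=0 W=3
Step 5 [EW]: N:wait,E:empty,S:wait,W:car4-GO | queues: N=0 E=0 S=0 W=2
Step 6 [EW]: N:wait,E:empty,S:wait,W:car5-GO | queues: N=0 E=0 S=0 W=1
Step 7 [NS]: N:empty,E:wait,S:empty,W:wait | queues: N=0 E=0 S=0 W=1
Step 8 [NS]: N:empty,E:wait,S:empty,W:wait | queues: N=0 E=0 S=0 W=1
Step 9 [NS]: N:empty,E:wait,S:empty,W:wait | queues: N=0 E=0 S=0 W=1
Step 10 [EW]: N:wait,E:empty,S:wait,W:car6-GO | queues: N=0 E=0 S=0 W=0
Car 3 crosses at step 2

2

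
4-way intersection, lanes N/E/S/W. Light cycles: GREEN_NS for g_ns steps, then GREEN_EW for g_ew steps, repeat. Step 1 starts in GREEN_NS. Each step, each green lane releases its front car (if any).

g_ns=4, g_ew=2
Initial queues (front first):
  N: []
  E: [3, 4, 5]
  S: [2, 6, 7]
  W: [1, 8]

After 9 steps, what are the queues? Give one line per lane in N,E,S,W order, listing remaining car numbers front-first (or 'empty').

Step 1 [NS]: N:empty,E:wait,S:car2-GO,W:wait | queues: N=0 E=3 S=2 W=2
Step 2 [NS]: N:empty,E:wait,S:car6-GO,W:wait | queues: N=0 E=3 S=1 W=2
Step 3 [NS]: N:empty,E:wait,S:car7-GO,W:wait | queues: N=0 E=3 S=0 W=2
Step 4 [NS]: N:empty,E:wait,S:empty,W:wait | queues: N=0 E=3 S=0 W=2
Step 5 [EW]: N:wait,E:car3-GO,S:wait,W:car1-GO | queues: N=0 E=2 S=0 W=1
Step 6 [EW]: N:wait,E:car4-GO,S:wait,W:car8-GO | queues: N=0 E=1 S=0 W=0
Step 7 [NS]: N:empty,E:wait,S:empty,W:wait | queues: N=0 E=1 S=0 W=0
Step 8 [NS]: N:empty,E:wait,S:empty,W:wait | queues: N=0 E=1 S=0 W=0
Step 9 [NS]: N:empty,E:wait,S:empty,W:wait | queues: N=0 E=1 S=0 W=0

N: empty
E: 5
S: empty
W: empty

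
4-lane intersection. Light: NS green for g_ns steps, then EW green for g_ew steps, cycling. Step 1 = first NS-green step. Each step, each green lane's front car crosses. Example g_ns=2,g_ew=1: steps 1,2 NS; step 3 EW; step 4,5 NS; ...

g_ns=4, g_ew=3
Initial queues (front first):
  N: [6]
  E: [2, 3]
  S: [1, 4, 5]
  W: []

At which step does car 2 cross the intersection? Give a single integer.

Step 1 [NS]: N:car6-GO,E:wait,S:car1-GO,W:wait | queues: N=0 E=2 S=2 W=0
Step 2 [NS]: N:empty,E:wait,S:car4-GO,W:wait | queues: N=0 E=2 S=1 W=0
Step 3 [NS]: N:empty,E:wait,S:car5-GO,W:wait | queues: N=0 E=2 S=0 W=0
Step 4 [NS]: N:empty,E:wait,S:empty,W:wait | queues: N=0 E=2 S=0 W=0
Step 5 [EW]: N:wait,E:car2-GO,S:wait,W:empty | queues: N=0 E=1 S=0 W=0
Step 6 [EW]: N:wait,E:car3-GO,S:wait,W:empty | queues: N=0 E=0 S=0 W=0
Car 2 crosses at step 5

5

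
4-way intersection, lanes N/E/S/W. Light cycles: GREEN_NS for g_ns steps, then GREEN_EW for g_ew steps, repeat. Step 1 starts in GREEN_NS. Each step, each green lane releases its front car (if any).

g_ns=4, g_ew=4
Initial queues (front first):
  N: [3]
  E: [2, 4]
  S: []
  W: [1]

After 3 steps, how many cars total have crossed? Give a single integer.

Step 1 [NS]: N:car3-GO,E:wait,S:empty,W:wait | queues: N=0 E=2 S=0 W=1
Step 2 [NS]: N:empty,E:wait,S:empty,W:wait | queues: N=0 E=2 S=0 W=1
Step 3 [NS]: N:empty,E:wait,S:empty,W:wait | queues: N=0 E=2 S=0 W=1
Cars crossed by step 3: 1

Answer: 1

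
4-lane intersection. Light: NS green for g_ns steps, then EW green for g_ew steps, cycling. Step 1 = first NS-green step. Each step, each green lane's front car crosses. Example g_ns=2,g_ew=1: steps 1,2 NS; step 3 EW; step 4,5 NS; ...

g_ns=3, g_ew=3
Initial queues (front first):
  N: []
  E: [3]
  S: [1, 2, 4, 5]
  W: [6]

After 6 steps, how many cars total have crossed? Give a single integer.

Answer: 5

Derivation:
Step 1 [NS]: N:empty,E:wait,S:car1-GO,W:wait | queues: N=0 E=1 S=3 W=1
Step 2 [NS]: N:empty,E:wait,S:car2-GO,W:wait | queues: N=0 E=1 S=2 W=1
Step 3 [NS]: N:empty,E:wait,S:car4-GO,W:wait | queues: N=0 E=1 S=1 W=1
Step 4 [EW]: N:wait,E:car3-GO,S:wait,W:car6-GO | queues: N=0 E=0 S=1 W=0
Step 5 [EW]: N:wait,E:empty,S:wait,W:empty | queues: N=0 E=0 S=1 W=0
Step 6 [EW]: N:wait,E:empty,S:wait,W:empty | queues: N=0 E=0 S=1 W=0
Cars crossed by step 6: 5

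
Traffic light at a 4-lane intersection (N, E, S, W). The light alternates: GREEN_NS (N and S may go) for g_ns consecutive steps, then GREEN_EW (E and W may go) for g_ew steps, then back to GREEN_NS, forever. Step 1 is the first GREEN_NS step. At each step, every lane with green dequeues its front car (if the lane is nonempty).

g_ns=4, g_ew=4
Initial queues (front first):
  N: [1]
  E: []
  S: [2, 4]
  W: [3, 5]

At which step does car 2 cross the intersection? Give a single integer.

Step 1 [NS]: N:car1-GO,E:wait,S:car2-GO,W:wait | queues: N=0 E=0 S=1 W=2
Step 2 [NS]: N:empty,E:wait,S:car4-GO,W:wait | queues: N=0 E=0 S=0 W=2
Step 3 [NS]: N:empty,E:wait,S:empty,W:wait | queues: N=0 E=0 S=0 W=2
Step 4 [NS]: N:empty,E:wait,S:empty,W:wait | queues: N=0 E=0 S=0 W=2
Step 5 [EW]: N:wait,E:empty,S:wait,W:car3-GO | queues: N=0 E=0 S=0 W=1
Step 6 [EW]: N:wait,E:empty,S:wait,W:car5-GO | queues: N=0 E=0 S=0 W=0
Car 2 crosses at step 1

1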